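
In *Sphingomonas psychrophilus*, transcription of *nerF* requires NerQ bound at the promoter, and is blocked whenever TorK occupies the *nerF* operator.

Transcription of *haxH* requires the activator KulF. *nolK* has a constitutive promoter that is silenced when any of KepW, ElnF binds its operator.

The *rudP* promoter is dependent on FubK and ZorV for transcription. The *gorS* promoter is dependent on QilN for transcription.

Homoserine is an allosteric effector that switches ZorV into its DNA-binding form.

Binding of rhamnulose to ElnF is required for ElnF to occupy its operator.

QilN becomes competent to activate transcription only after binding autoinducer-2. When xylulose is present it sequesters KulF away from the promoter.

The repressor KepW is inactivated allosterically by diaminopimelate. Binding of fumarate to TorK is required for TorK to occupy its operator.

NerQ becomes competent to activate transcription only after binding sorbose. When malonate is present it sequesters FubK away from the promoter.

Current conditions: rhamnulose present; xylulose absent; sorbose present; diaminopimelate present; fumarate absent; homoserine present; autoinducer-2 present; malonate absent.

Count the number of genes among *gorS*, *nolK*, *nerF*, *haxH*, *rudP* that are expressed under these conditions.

4

Autoinducer-2 is present, so QilN is active.
No repressor is bound and QilN is active, so *gorS* is transcribed.
→ *gorS* is ON.
Diaminopimelate is present, so KepW is inactive.
Rhamnulose is present, so ElnF is active.
With repressor ElnF bound, *nolK* is not transcribed.
→ *nolK* is OFF.
Fumarate is absent, so TorK is inactive.
Sorbose is present, so NerQ is active.
No repressor is bound and NerQ is active, so *nerF* is transcribed.
→ *nerF* is ON.
Xylulose is absent, so KulF is active.
No repressor is bound and KulF is active, so *haxH* is transcribed.
→ *haxH* is ON.
Malonate is absent, so FubK is active.
Homoserine is present, so ZorV is active.
No repressor is bound and FubK and ZorV are active, so *rudP* is transcribed.
→ *rudP* is ON.
4 of the 5 genes are transcribed.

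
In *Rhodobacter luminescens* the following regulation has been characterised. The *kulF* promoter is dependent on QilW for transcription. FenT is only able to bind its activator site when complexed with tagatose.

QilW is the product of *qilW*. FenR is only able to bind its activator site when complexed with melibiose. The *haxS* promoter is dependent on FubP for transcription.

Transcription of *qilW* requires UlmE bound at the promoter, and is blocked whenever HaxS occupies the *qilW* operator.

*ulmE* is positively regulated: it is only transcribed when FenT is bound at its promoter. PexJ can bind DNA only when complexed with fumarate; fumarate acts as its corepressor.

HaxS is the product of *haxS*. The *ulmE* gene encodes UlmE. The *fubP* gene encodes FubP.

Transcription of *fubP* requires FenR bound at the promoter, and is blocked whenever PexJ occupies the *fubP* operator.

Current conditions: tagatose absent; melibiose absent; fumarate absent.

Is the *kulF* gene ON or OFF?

Melibiose is absent, so FenR is inactive.
Fumarate is absent, so PexJ is inactive.
Required activator FenR is absent, so *fubP* is not transcribed.
So FubP is not produced.
Required activator FubP is absent, so *haxS* is not transcribed.
So HaxS is not produced.
Tagatose is absent, so FenT is inactive.
Required activator FenT is absent, so *ulmE* is not transcribed.
So UlmE is not produced.
Required activator UlmE is absent, so *qilW* is not transcribed.
So QilW is not produced.
Required activator QilW is absent, so *kulF* is not transcribed.

OFF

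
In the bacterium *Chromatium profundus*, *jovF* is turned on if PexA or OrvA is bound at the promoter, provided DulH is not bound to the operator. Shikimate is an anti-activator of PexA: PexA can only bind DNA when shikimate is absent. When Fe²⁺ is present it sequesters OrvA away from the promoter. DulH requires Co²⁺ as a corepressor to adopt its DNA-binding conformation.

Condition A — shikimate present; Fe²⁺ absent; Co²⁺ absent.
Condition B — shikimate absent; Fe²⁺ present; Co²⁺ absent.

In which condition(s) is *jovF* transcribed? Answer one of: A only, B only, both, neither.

both

Condition A:
Shikimate is present, so PexA is inactive.
Fe²⁺ is absent, so OrvA is active.
Co²⁺ is absent, so DulH is inactive.
Activator OrvA is present, so *jovF* is transcribed.
→ *jovF* is ON in A.
Condition B:
Shikimate is absent, so PexA is active.
Fe²⁺ is present, so OrvA is inactive.
Co²⁺ is absent, so DulH is inactive.
Activator PexA is present, so *jovF* is transcribed.
→ *jovF* is ON in B.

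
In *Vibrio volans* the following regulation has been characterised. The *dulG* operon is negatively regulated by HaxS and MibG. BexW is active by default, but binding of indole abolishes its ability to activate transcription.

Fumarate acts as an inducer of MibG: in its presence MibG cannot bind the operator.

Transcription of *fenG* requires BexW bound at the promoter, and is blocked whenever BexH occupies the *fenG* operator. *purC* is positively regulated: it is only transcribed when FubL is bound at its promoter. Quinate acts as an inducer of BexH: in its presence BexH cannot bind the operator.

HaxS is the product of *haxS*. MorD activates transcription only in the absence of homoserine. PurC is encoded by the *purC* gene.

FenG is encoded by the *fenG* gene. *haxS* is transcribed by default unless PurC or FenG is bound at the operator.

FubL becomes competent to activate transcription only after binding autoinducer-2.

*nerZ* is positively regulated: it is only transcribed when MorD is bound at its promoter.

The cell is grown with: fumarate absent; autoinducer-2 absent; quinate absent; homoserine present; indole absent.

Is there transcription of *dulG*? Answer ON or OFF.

OFF

Autoinducer-2 is absent, so FubL is inactive.
Required activator FubL is absent, so *purC* is not transcribed.
So PurC is not produced.
Indole is absent, so BexW is active.
Quinate is absent, so BexH is active.
With repressor BexH bound, *fenG* is not transcribed.
So FenG is not produced.
With no repressor bound, *haxS* is transcribed.
So HaxS is produced and active.
Fumarate is absent, so MibG is active.
With repressor HaxS bound, *dulG* is not transcribed.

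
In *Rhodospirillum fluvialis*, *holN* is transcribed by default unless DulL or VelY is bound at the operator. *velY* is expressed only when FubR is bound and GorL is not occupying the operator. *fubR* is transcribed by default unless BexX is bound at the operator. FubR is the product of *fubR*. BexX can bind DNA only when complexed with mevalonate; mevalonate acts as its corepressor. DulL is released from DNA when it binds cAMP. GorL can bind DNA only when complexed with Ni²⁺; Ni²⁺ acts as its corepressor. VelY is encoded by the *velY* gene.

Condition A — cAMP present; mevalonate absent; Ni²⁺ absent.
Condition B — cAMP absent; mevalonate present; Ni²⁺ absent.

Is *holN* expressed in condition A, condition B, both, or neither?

neither

Condition A:
cAMP is present, so DulL is inactive.
Mevalonate is absent, so BexX is inactive.
With no repressor bound, *fubR* is transcribed.
So FubR is produced and active.
Ni²⁺ is absent, so GorL is inactive.
No repressor is bound and FubR is active, so *velY* is transcribed.
So VelY is produced and active.
With repressor VelY bound, *holN* is not transcribed.
→ *holN* is OFF in A.
Condition B:
cAMP is absent, so DulL is active.
Mevalonate is present, so BexX is active.
With repressor BexX bound, *fubR* is not transcribed.
So FubR is not produced.
Ni²⁺ is absent, so GorL is inactive.
Required activator FubR is absent, so *velY* is not transcribed.
So VelY is not produced.
With repressor DulL bound, *holN* is not transcribed.
→ *holN* is OFF in B.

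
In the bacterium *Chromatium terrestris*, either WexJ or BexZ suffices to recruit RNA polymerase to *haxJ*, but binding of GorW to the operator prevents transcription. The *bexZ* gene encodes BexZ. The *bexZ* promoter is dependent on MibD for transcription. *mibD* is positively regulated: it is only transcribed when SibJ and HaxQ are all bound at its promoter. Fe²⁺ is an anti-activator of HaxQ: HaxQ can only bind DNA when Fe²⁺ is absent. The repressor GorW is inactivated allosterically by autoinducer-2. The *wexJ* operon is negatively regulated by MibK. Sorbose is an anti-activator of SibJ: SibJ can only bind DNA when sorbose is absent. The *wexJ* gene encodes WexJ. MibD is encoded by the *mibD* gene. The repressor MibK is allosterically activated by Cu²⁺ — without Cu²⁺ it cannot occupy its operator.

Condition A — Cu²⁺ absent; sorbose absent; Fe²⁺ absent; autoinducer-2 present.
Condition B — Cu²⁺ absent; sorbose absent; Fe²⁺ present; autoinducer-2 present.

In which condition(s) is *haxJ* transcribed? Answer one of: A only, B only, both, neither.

both

Condition A:
Cu²⁺ is absent, so MibK is inactive.
With no repressor bound, *wexJ* is transcribed.
So WexJ is produced and active.
Sorbose is absent, so SibJ is active.
Fe²⁺ is absent, so HaxQ is active.
No repressor is bound and SibJ and HaxQ are active, so *mibD* is transcribed.
So MibD is produced and active.
No repressor is bound and MibD is active, so *bexZ* is transcribed.
So BexZ is produced and active.
Autoinducer-2 is present, so GorW is inactive.
Activator WexJ is present, so *haxJ* is transcribed.
→ *haxJ* is ON in A.
Condition B:
Cu²⁺ is absent, so MibK is inactive.
With no repressor bound, *wexJ* is transcribed.
So WexJ is produced and active.
Sorbose is absent, so SibJ is active.
Fe²⁺ is present, so HaxQ is inactive.
Required activator HaxQ is absent, so *mibD* is not transcribed.
So MibD is not produced.
Required activator MibD is absent, so *bexZ* is not transcribed.
So BexZ is not produced.
Autoinducer-2 is present, so GorW is inactive.
Activator WexJ is present, so *haxJ* is transcribed.
→ *haxJ* is ON in B.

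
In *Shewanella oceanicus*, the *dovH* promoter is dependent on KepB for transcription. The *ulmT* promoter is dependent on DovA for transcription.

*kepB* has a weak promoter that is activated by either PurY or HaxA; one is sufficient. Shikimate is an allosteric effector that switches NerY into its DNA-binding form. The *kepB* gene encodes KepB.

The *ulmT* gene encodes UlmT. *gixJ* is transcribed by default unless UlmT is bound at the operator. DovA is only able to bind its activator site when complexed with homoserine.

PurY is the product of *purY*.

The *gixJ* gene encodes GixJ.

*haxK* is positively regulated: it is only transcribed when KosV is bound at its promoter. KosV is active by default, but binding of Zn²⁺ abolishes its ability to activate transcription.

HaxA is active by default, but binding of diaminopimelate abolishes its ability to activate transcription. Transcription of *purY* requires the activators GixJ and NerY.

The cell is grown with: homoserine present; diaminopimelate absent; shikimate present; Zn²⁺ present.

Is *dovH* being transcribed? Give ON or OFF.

ON

Homoserine is present, so DovA is active.
No repressor is bound and DovA is active, so *ulmT* is transcribed.
So UlmT is produced and active.
With repressor UlmT bound, *gixJ* is not transcribed.
So GixJ is not produced.
Shikimate is present, so NerY is active.
Required activator GixJ is absent, so *purY* is not transcribed.
So PurY is not produced.
Diaminopimelate is absent, so HaxA is active.
Activator HaxA is present, so *kepB* is transcribed.
So KepB is produced and active.
No repressor is bound and KepB is active, so *dovH* is transcribed.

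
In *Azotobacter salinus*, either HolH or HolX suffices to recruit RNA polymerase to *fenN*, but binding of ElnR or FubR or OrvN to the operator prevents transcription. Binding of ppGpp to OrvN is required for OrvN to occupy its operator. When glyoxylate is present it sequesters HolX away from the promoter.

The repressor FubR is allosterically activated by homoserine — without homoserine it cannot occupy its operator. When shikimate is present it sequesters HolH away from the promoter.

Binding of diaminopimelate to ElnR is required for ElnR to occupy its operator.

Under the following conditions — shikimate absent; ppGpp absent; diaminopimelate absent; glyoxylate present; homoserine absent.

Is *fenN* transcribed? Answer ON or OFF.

ON

Diaminopimelate is absent, so ElnR is inactive.
Homoserine is absent, so FubR is inactive.
Shikimate is absent, so HolH is active.
ppGpp is absent, so OrvN is inactive.
Glyoxylate is present, so HolX is inactive.
Activator HolH is present, so *fenN* is transcribed.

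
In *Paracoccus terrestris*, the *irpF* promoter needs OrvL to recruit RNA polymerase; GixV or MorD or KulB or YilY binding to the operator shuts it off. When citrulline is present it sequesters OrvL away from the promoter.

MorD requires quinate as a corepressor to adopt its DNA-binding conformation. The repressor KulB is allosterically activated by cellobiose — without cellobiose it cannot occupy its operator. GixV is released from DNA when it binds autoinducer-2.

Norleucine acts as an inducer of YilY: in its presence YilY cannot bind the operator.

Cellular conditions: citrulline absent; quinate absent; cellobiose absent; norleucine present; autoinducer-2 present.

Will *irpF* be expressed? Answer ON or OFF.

ON

Autoinducer-2 is present, so GixV is inactive.
Quinate is absent, so MorD is inactive.
Cellobiose is absent, so KulB is inactive.
Citrulline is absent, so OrvL is active.
Norleucine is present, so YilY is inactive.
No repressor is bound and OrvL is active, so *irpF* is transcribed.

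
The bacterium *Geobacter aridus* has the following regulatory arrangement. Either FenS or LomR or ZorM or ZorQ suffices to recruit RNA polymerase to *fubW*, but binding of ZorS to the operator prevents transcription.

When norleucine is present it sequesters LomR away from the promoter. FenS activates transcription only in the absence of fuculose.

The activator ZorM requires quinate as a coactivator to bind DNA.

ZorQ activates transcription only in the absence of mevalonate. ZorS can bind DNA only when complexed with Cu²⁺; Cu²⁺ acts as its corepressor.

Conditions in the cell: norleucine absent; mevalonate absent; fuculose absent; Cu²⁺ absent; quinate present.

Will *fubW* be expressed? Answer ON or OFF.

Fuculose is absent, so FenS is active.
Norleucine is absent, so LomR is active.
Quinate is present, so ZorM is active.
Mevalonate is absent, so ZorQ is active.
Cu²⁺ is absent, so ZorS is inactive.
Activator FenS is present, so *fubW* is transcribed.

ON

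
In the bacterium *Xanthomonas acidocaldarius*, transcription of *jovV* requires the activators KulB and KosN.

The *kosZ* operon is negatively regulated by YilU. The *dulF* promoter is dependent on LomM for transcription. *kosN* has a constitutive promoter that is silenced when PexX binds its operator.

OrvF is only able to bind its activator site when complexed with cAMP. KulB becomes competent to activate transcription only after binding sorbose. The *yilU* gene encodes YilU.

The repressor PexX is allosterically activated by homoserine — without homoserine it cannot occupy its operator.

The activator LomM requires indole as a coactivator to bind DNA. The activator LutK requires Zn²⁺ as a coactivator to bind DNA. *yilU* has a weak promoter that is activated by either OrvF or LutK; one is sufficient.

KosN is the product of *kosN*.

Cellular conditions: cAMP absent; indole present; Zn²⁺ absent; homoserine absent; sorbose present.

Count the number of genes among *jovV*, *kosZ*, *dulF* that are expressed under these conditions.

Sorbose is present, so KulB is active.
Homoserine is absent, so PexX is inactive.
With no repressor bound, *kosN* is transcribed.
So KosN is produced and active.
No repressor is bound and KulB and KosN are active, so *jovV* is transcribed.
→ *jovV* is ON.
cAMP is absent, so OrvF is inactive.
Zn²⁺ is absent, so LutK is inactive.
No activator is available at the *yilU* promoter, so *yilU* is not transcribed.
So YilU is not produced.
With no repressor bound, *kosZ* is transcribed.
→ *kosZ* is ON.
Indole is present, so LomM is active.
No repressor is bound and LomM is active, so *dulF* is transcribed.
→ *dulF* is ON.
3 of the 3 genes are transcribed.

3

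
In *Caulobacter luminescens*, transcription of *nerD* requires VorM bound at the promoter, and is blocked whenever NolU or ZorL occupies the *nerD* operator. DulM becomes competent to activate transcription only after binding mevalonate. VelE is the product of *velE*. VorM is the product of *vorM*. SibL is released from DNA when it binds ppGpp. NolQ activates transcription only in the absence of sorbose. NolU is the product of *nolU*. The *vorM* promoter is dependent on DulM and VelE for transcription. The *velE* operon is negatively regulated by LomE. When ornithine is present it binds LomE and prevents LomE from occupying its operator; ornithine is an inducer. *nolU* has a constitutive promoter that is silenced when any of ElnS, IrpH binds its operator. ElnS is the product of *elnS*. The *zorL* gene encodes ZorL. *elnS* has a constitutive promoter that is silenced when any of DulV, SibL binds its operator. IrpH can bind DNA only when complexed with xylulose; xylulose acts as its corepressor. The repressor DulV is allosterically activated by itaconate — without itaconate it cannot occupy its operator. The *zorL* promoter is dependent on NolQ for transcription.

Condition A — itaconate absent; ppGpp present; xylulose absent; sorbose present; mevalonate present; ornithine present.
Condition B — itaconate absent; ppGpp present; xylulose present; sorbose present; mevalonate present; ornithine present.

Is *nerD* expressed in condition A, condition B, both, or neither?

both

Condition A:
Itaconate is absent, so DulV is inactive.
ppGpp is present, so SibL is inactive.
With no repressor bound, *elnS* is transcribed.
So ElnS is produced and active.
Xylulose is absent, so IrpH is inactive.
With repressor ElnS bound, *nolU* is not transcribed.
So NolU is not produced.
Sorbose is present, so NolQ is inactive.
Required activator NolQ is absent, so *zorL* is not transcribed.
So ZorL is not produced.
Mevalonate is present, so DulM is active.
Ornithine is present, so LomE is inactive.
With no repressor bound, *velE* is transcribed.
So VelE is produced and active.
No repressor is bound and DulM and VelE are active, so *vorM* is transcribed.
So VorM is produced and active.
No repressor is bound and VorM is active, so *nerD* is transcribed.
→ *nerD* is ON in A.
Condition B:
Itaconate is absent, so DulV is inactive.
ppGpp is present, so SibL is inactive.
With no repressor bound, *elnS* is transcribed.
So ElnS is produced and active.
Xylulose is present, so IrpH is active.
With repressor ElnS bound, *nolU* is not transcribed.
So NolU is not produced.
Sorbose is present, so NolQ is inactive.
Required activator NolQ is absent, so *zorL* is not transcribed.
So ZorL is not produced.
Mevalonate is present, so DulM is active.
Ornithine is present, so LomE is inactive.
With no repressor bound, *velE* is transcribed.
So VelE is produced and active.
No repressor is bound and DulM and VelE are active, so *vorM* is transcribed.
So VorM is produced and active.
No repressor is bound and VorM is active, so *nerD* is transcribed.
→ *nerD* is ON in B.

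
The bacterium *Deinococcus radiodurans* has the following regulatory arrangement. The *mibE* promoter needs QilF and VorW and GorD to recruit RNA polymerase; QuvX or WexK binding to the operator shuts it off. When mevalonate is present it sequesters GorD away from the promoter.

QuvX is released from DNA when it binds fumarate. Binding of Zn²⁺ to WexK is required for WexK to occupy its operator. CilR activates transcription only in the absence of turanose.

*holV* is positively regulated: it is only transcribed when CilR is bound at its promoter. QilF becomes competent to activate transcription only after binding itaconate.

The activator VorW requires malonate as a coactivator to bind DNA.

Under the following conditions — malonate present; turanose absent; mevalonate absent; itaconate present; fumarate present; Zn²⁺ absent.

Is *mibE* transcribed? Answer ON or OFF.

ON

Itaconate is present, so QilF is active.
Malonate is present, so VorW is active.
Mevalonate is absent, so GorD is active.
Fumarate is present, so QuvX is inactive.
Zn²⁺ is absent, so WexK is inactive.
No repressor is bound and QilF and VorW and GorD are active, so *mibE* is transcribed.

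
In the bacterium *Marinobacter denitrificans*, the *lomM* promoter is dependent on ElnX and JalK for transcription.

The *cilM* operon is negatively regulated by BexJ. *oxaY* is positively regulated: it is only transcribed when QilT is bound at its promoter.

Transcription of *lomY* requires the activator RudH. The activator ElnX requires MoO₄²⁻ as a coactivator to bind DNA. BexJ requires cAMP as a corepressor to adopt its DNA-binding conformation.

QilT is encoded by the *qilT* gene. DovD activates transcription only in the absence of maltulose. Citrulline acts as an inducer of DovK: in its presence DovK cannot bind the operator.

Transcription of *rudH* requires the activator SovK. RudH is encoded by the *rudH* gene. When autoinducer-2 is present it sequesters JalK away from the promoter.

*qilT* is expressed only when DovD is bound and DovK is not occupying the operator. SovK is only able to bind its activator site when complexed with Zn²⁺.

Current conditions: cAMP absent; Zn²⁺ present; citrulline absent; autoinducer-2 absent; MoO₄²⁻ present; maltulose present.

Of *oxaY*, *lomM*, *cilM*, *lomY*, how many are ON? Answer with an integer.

3

Citrulline is absent, so DovK is active.
Maltulose is present, so DovD is inactive.
With repressor DovK bound, *qilT* is not transcribed.
So QilT is not produced.
Required activator QilT is absent, so *oxaY* is not transcribed.
→ *oxaY* is OFF.
MoO₄²⁻ is present, so ElnX is active.
Autoinducer-2 is absent, so JalK is active.
No repressor is bound and ElnX and JalK are active, so *lomM* is transcribed.
→ *lomM* is ON.
cAMP is absent, so BexJ is inactive.
With no repressor bound, *cilM* is transcribed.
→ *cilM* is ON.
Zn²⁺ is present, so SovK is active.
No repressor is bound and SovK is active, so *rudH* is transcribed.
So RudH is produced and active.
No repressor is bound and RudH is active, so *lomY* is transcribed.
→ *lomY* is ON.
3 of the 4 genes are transcribed.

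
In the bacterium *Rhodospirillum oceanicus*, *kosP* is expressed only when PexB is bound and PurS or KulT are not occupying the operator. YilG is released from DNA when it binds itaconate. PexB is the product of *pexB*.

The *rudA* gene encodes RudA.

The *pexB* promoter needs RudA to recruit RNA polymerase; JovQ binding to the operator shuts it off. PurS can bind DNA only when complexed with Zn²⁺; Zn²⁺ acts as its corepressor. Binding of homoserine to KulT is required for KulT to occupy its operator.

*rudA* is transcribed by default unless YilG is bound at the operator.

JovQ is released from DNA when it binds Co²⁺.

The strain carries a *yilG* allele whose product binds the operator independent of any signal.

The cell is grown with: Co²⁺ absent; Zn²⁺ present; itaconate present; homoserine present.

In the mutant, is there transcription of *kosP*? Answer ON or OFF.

YilG is constitutively active in this strain.
With repressor YilG bound, *rudA* is not transcribed.
So RudA is not produced.
Co²⁺ is absent, so JovQ is active.
With repressor JovQ bound, *pexB* is not transcribed.
So PexB is not produced.
Zn²⁺ is present, so PurS is active.
Homoserine is present, so KulT is active.
With repressor PurS bound, *kosP* is not transcribed.

OFF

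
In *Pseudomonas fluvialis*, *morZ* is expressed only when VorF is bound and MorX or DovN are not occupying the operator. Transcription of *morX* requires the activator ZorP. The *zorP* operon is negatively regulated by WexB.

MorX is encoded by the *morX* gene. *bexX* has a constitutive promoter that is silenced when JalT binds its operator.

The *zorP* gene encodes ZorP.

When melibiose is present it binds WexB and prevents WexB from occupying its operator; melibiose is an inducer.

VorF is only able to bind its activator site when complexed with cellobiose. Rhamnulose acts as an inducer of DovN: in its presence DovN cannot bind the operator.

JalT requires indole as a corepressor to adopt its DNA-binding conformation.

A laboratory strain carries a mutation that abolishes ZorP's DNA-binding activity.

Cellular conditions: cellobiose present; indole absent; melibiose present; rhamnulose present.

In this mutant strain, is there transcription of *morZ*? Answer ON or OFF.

ON

ZorP is non-functional in this strain, so it has no effect.
Required activator ZorP is absent, so *morX* is not transcribed.
So MorX is not produced.
Rhamnulose is present, so DovN is inactive.
Cellobiose is present, so VorF is active.
No repressor is bound and VorF is active, so *morZ* is transcribed.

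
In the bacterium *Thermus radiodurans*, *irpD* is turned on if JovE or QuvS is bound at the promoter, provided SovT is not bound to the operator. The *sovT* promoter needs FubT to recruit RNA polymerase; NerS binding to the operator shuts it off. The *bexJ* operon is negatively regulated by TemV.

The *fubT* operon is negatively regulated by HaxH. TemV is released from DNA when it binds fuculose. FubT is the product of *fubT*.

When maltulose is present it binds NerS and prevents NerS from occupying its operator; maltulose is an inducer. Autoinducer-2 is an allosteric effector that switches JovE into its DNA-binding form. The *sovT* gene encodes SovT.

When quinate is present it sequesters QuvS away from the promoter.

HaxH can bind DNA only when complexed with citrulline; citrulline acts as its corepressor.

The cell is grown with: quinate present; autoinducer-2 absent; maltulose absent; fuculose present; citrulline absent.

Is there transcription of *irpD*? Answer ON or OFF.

OFF

Autoinducer-2 is absent, so JovE is inactive.
Citrulline is absent, so HaxH is inactive.
With no repressor bound, *fubT* is transcribed.
So FubT is produced and active.
Maltulose is absent, so NerS is active.
With repressor NerS bound, *sovT* is not transcribed.
So SovT is not produced.
Quinate is present, so QuvS is inactive.
No activator is available at the *irpD* promoter, so *irpD* is not transcribed.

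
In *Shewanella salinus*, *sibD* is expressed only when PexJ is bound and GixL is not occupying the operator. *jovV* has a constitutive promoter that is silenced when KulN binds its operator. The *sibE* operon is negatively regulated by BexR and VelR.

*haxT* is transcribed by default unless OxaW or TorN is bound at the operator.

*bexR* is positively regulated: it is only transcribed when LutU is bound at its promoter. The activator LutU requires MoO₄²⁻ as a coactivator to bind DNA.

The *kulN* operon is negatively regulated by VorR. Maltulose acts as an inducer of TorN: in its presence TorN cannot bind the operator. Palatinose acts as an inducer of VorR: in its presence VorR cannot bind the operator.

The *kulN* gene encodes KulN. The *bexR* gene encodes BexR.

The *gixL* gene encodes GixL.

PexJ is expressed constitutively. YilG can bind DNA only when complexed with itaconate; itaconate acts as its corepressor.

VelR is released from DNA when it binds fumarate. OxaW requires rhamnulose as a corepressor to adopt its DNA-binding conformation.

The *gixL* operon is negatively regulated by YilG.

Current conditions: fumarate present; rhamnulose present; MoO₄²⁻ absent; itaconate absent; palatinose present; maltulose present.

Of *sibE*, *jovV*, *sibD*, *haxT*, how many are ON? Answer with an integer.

MoO₄²⁻ is absent, so LutU is inactive.
Required activator LutU is absent, so *bexR* is not transcribed.
So BexR is not produced.
Fumarate is present, so VelR is inactive.
With no repressor bound, *sibE* is transcribed.
→ *sibE* is ON.
Palatinose is present, so VorR is inactive.
With no repressor bound, *kulN* is transcribed.
So KulN is produced and active.
With repressor KulN bound, *jovV* is not transcribed.
→ *jovV* is OFF.
Itaconate is absent, so YilG is inactive.
With no repressor bound, *gixL* is transcribed.
So GixL is produced and active.
PexJ is produced constitutively and is active.
With repressor GixL bound, *sibD* is not transcribed.
→ *sibD* is OFF.
Rhamnulose is present, so OxaW is active.
Maltulose is present, so TorN is inactive.
With repressor OxaW bound, *haxT* is not transcribed.
→ *haxT* is OFF.
1 of the 4 genes is transcribed.

1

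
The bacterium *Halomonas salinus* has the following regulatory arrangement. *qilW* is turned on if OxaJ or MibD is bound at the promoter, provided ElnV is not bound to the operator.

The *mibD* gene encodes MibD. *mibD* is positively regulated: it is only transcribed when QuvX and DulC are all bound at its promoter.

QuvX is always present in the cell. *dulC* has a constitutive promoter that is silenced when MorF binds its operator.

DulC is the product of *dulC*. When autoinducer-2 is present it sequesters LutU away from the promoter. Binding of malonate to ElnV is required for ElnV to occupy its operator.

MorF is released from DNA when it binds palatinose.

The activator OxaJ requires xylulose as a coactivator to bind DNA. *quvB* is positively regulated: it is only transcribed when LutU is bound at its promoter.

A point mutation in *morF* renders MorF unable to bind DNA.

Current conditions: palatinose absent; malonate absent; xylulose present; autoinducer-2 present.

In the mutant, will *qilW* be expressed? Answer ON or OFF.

Xylulose is present, so OxaJ is active.
QuvX is produced constitutively and is active.
MorF is non-functional in this strain, so it has no effect.
With no repressor bound, *dulC* is transcribed.
So DulC is produced and active.
No repressor is bound and QuvX and DulC are active, so *mibD* is transcribed.
So MibD is produced and active.
Malonate is absent, so ElnV is inactive.
Activator OxaJ is present, so *qilW* is transcribed.

ON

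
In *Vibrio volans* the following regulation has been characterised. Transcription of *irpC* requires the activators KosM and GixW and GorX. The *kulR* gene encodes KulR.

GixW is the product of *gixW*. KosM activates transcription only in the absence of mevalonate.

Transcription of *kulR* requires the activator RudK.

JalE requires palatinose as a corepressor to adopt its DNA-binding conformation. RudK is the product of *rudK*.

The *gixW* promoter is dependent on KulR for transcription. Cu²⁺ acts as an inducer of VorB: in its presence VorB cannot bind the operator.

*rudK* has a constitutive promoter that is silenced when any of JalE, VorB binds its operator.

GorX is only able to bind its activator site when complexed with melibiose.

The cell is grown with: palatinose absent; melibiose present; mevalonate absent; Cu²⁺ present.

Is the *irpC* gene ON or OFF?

Mevalonate is absent, so KosM is active.
Palatinose is absent, so JalE is inactive.
Cu²⁺ is present, so VorB is inactive.
With no repressor bound, *rudK* is transcribed.
So RudK is produced and active.
No repressor is bound and RudK is active, so *kulR* is transcribed.
So KulR is produced and active.
No repressor is bound and KulR is active, so *gixW* is transcribed.
So GixW is produced and active.
Melibiose is present, so GorX is active.
No repressor is bound and KosM and GixW and GorX are active, so *irpC* is transcribed.

ON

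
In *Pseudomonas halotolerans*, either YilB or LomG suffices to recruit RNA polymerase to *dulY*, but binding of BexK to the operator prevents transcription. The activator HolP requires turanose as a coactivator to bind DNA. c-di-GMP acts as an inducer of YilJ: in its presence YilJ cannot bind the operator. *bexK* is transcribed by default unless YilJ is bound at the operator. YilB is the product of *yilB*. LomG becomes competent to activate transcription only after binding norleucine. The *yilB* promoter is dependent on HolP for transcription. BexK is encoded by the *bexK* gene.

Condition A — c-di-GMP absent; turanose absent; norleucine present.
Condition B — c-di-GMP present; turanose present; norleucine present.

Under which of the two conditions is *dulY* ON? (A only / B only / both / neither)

A only

Condition A:
c-di-GMP is absent, so YilJ is active.
With repressor YilJ bound, *bexK* is not transcribed.
So BexK is not produced.
Turanose is absent, so HolP is inactive.
Required activator HolP is absent, so *yilB* is not transcribed.
So YilB is not produced.
Norleucine is present, so LomG is active.
Activator LomG is present, so *dulY* is transcribed.
→ *dulY* is ON in A.
Condition B:
c-di-GMP is present, so YilJ is inactive.
With no repressor bound, *bexK* is transcribed.
So BexK is produced and active.
Turanose is present, so HolP is active.
No repressor is bound and HolP is active, so *yilB* is transcribed.
So YilB is produced and active.
Norleucine is present, so LomG is active.
With repressor BexK bound, *dulY* is not transcribed.
→ *dulY* is OFF in B.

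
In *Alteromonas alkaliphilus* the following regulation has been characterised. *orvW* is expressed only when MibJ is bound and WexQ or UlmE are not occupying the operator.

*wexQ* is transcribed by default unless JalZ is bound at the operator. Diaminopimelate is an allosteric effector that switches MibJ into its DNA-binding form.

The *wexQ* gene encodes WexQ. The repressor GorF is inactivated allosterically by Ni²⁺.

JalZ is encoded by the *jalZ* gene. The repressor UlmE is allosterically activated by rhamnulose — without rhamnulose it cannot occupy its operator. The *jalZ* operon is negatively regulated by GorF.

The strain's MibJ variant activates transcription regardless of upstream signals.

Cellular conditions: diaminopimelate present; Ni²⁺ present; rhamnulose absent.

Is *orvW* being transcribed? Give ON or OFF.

Ni²⁺ is present, so GorF is inactive.
With no repressor bound, *jalZ* is transcribed.
So JalZ is produced and active.
With repressor JalZ bound, *wexQ* is not transcribed.
So WexQ is not produced.
Rhamnulose is absent, so UlmE is inactive.
MibJ is constitutively active in this strain.
No repressor is bound and MibJ is active, so *orvW* is transcribed.

ON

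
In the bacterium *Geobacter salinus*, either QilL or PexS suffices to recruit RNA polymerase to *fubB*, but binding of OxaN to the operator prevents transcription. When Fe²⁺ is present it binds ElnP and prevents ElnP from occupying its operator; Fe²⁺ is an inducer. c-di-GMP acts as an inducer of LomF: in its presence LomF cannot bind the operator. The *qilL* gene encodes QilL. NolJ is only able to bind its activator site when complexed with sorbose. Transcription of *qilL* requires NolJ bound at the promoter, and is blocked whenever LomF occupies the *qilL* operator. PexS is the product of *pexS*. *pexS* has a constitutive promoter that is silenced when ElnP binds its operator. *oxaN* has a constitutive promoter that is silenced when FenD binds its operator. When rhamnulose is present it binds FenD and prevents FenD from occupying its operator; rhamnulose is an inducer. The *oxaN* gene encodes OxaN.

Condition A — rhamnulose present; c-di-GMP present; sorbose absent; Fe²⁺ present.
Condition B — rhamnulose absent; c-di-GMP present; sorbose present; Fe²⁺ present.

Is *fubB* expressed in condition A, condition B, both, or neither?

Condition A:
Rhamnulose is present, so FenD is inactive.
With no repressor bound, *oxaN* is transcribed.
So OxaN is produced and active.
c-di-GMP is present, so LomF is inactive.
Sorbose is absent, so NolJ is inactive.
Required activator NolJ is absent, so *qilL* is not transcribed.
So QilL is not produced.
Fe²⁺ is present, so ElnP is inactive.
With no repressor bound, *pexS* is transcribed.
So PexS is produced and active.
With repressor OxaN bound, *fubB* is not transcribed.
→ *fubB* is OFF in A.
Condition B:
Rhamnulose is absent, so FenD is active.
With repressor FenD bound, *oxaN* is not transcribed.
So OxaN is not produced.
c-di-GMP is present, so LomF is inactive.
Sorbose is present, so NolJ is active.
No repressor is bound and NolJ is active, so *qilL* is transcribed.
So QilL is produced and active.
Fe²⁺ is present, so ElnP is inactive.
With no repressor bound, *pexS* is transcribed.
So PexS is produced and active.
Activator QilL is present, so *fubB* is transcribed.
→ *fubB* is ON in B.

B only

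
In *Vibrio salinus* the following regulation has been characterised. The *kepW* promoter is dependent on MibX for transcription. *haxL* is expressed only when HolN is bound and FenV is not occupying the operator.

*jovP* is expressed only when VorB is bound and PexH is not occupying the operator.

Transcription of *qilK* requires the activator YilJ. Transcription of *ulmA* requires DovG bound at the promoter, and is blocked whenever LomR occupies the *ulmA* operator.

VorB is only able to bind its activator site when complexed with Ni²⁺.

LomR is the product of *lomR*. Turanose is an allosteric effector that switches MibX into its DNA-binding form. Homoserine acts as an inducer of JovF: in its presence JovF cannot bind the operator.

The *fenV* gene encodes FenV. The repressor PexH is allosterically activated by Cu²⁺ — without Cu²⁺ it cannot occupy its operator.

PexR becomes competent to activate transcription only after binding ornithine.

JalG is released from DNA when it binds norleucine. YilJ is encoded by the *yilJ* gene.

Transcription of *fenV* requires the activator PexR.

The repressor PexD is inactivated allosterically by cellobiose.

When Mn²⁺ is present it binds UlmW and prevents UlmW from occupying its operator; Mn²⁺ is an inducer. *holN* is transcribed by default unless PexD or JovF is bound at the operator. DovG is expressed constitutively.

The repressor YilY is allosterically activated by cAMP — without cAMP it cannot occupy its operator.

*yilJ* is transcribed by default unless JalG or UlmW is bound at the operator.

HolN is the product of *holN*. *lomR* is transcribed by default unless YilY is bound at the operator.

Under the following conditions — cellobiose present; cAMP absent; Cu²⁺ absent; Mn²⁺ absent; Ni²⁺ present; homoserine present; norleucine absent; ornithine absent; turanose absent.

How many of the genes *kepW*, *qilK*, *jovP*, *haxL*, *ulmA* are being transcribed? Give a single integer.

Turanose is absent, so MibX is inactive.
Required activator MibX is absent, so *kepW* is not transcribed.
→ *kepW* is OFF.
Norleucine is absent, so JalG is active.
Mn²⁺ is absent, so UlmW is active.
With repressor JalG bound, *yilJ* is not transcribed.
So YilJ is not produced.
Required activator YilJ is absent, so *qilK* is not transcribed.
→ *qilK* is OFF.
Ni²⁺ is present, so VorB is active.
Cu²⁺ is absent, so PexH is inactive.
No repressor is bound and VorB is active, so *jovP* is transcribed.
→ *jovP* is ON.
Cellobiose is present, so PexD is inactive.
Homoserine is present, so JovF is inactive.
With no repressor bound, *holN* is transcribed.
So HolN is produced and active.
Ornithine is absent, so PexR is inactive.
Required activator PexR is absent, so *fenV* is not transcribed.
So FenV is not produced.
No repressor is bound and HolN is active, so *haxL* is transcribed.
→ *haxL* is ON.
DovG is produced constitutively and is active.
cAMP is absent, so YilY is inactive.
With no repressor bound, *lomR* is transcribed.
So LomR is produced and active.
With repressor LomR bound, *ulmA* is not transcribed.
→ *ulmA* is OFF.
2 of the 5 genes are transcribed.

2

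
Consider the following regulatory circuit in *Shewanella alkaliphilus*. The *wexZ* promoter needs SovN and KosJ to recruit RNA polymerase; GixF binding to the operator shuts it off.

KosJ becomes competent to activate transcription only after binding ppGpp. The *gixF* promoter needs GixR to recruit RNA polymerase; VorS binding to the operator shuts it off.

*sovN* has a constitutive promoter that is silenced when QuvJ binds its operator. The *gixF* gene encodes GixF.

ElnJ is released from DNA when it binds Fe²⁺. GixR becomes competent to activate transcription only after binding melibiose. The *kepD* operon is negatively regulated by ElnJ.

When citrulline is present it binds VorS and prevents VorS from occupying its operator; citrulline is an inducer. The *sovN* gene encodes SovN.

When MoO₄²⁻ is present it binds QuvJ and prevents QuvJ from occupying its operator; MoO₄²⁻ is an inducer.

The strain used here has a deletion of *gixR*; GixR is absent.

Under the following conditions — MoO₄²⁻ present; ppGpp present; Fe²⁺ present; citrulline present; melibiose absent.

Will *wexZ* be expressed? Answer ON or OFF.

ON

GixR is non-functional in this strain, so it has no effect.
Citrulline is present, so VorS is inactive.
Required activator GixR is absent, so *gixF* is not transcribed.
So GixF is not produced.
MoO₄²⁻ is present, so QuvJ is inactive.
With no repressor bound, *sovN* is transcribed.
So SovN is produced and active.
ppGpp is present, so KosJ is active.
No repressor is bound and SovN and KosJ are active, so *wexZ* is transcribed.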